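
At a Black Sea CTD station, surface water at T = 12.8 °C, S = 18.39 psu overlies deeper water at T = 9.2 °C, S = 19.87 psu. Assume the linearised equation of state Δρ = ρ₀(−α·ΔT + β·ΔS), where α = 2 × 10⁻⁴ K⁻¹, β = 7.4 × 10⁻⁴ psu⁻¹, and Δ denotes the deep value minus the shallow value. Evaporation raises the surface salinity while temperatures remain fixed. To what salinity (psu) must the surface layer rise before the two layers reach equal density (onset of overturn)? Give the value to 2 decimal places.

20.84 psu

Neutral buoyancy requires −α(T_deep − T_surf) + β(S_deep − S_surf′) = 0.
S_surf′ = S_deep − (α/β)·ΔT = 19.87 − (2 × 10⁻⁴/7.4 × 10⁻⁴)·(-3.6) = 20.8430 psu.
Increase required: 20.8430 − 18.39 = 2.4530 psu.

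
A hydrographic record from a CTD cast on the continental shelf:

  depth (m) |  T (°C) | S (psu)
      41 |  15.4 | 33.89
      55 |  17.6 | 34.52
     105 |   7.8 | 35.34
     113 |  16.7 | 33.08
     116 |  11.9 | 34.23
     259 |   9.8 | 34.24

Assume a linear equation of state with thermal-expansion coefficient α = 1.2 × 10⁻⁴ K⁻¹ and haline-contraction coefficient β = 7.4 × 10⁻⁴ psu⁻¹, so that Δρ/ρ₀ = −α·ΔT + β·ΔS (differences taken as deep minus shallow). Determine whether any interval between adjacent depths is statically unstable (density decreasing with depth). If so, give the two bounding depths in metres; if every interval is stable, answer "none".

Evaluate Δρ/ρ₀ = −αΔT + βΔS across each adjacent pair:
  41–55 m: −αΔT+βΔS = −(1.2 × 10⁻⁴)(+2.2)+(7.4 × 10⁻⁴)(+0.63) = 2.0 × 10⁻⁴ → stable
  55–105 m: −αΔT+βΔS = −(1.2 × 10⁻⁴)(-9.8)+(7.4 × 10⁻⁴)(+0.82) = 1.8 × 10⁻³ → stable
  105–113 m: −αΔT+βΔS = −(1.2 × 10⁻⁴)(+8.9)+(7.4 × 10⁻⁴)(-2.26) = -2.7 × 10⁻³ → UNSTABLE
  113–116 m: −αΔT+βΔS = −(1.2 × 10⁻⁴)(-4.8)+(7.4 × 10⁻⁴)(+1.15) = 1.4 × 10⁻³ → stable
  116–259 m: −αΔT+βΔS = −(1.2 × 10⁻⁴)(-2.1)+(7.4 × 10⁻⁴)(+0.01) = 2.6 × 10⁻⁴ → stable
The 105–113 m interval has Δρ < 0: lighter water underlies denser water.

105–113 m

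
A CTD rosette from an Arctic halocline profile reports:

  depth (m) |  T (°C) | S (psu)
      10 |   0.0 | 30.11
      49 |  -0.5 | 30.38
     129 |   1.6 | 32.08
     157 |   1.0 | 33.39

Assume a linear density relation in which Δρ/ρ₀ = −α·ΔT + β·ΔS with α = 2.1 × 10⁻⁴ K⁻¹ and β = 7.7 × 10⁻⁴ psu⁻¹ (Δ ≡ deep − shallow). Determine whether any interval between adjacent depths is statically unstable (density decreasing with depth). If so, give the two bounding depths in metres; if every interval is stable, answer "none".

Evaluate Δρ/ρ₀ = −αΔT + βΔS across each adjacent pair:
  10–49 m: −αΔT+βΔS = −(2.1 × 10⁻⁴)(-0.5)+(7.7 × 10⁻⁴)(+0.27) = 3.1 × 10⁻⁴ → stable
  49–129 m: −αΔT+βΔS = −(2.1 × 10⁻⁴)(+2.1)+(7.7 × 10⁻⁴)(+1.70) = 8.7 × 10⁻⁴ → stable
  129–157 m: −αΔT+βΔS = −(2.1 × 10⁻⁴)(-0.6)+(7.7 × 10⁻⁴)(+1.31) = 1.1 × 10⁻³ → stable
Every interval has Δρ > 0: the column is stably stratified throughout.

none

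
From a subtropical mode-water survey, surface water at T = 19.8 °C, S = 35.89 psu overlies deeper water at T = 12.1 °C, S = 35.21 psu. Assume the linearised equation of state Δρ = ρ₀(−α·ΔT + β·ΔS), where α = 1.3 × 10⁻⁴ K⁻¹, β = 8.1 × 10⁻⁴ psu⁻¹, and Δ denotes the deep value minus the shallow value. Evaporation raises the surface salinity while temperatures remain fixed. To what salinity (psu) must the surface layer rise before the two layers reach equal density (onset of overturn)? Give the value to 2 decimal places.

Neutral buoyancy requires −α(T_deep − T_surf) + β(S_deep − S_surf′) = 0.
S_surf′ = S_deep − (α/β)·ΔT = 35.21 − (1.3 × 10⁻⁴/8.1 × 10⁻⁴)·(-7.7) = 36.4458 psu.
Increase required: 36.4458 − 35.89 = 0.5558 psu.

36.45 psu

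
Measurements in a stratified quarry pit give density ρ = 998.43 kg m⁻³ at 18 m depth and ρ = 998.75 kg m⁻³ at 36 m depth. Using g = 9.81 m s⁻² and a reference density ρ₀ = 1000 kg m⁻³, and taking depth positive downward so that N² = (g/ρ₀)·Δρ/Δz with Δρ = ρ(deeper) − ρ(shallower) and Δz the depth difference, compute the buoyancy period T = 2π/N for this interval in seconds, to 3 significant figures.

476 s

Δρ = 998.75 − 998.43 = 0.32 kg m⁻³ over Δz = 36 − 18 = 18 m.
N² = (9.81/1000) × (0.32/18) = 1.7440 × 10⁻⁴ s⁻².
N = √(1.7440 × 10⁻⁴) = 0.013206 rad s⁻¹, so T = 2π/N = 475.78 s ≈ 476 s.
A positive N² confirms static stability across the interval.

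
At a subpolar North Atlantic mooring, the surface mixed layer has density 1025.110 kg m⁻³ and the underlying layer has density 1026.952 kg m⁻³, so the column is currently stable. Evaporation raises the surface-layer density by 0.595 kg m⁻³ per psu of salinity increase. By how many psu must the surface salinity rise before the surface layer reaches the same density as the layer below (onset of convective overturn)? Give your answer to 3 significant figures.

Density deficit of the surface layer: 1026.952 − 1025.110 = 1.842 kg m⁻³.
Required change = 1.842 / 0.595 = 3.10 psu.

3.10 psu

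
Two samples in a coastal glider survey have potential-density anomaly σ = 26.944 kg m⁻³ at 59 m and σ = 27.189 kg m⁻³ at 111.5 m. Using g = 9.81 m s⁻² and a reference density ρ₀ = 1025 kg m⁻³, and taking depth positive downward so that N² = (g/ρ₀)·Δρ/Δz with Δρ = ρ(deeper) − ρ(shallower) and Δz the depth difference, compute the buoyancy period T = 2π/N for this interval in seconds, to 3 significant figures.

Δρ = 1027.189 − 1026.944 = 0.245 kg m⁻³ over Δz = 111.5 − 59 = 52.5 m.
N² = (9.81/1025) × (0.245/52.5) = 4.4663 × 10⁻⁵ s⁻².
N = √(4.4663 × 10⁻⁵) = 6.6830 × 10⁻³ rad s⁻¹, so T = 2π/N = 940.17 s ≈ 940 s.

940 s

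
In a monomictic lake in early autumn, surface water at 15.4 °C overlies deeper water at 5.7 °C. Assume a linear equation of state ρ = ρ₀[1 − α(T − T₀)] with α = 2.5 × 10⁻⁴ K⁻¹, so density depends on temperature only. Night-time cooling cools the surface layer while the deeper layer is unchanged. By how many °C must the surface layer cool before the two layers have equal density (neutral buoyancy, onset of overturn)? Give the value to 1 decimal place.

With temperature the only control, equal density requires T_surf′ = T_deep.
T_surf′ = 5.7 °C.
Cooling required: 15.4 − 5.7 = 9.7 °C.

9.7 °C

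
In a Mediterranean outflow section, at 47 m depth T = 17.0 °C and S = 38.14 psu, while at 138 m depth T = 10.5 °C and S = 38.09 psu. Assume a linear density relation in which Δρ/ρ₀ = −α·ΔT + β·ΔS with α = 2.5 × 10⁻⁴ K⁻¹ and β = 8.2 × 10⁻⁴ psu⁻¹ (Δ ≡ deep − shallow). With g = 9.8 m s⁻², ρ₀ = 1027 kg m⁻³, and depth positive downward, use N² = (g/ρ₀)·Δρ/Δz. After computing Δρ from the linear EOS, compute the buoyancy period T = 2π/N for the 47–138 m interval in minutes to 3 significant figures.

8.02 min

ΔT = -6.5 K, ΔS = -0.05 psu (deep − shallow).
Δρ/ρ₀ = −αΔT + βΔS = 1.625 × 10⁻³ − 4.10 × 10⁻⁵ = 1.584 × 10⁻³, so Δρ ≈ 1.627 kg m⁻³.
N² = (g/ρ₀)·Δρ/Δz = g·(Δρ/ρ₀)/Δz = 9.8 × 1.584 × 10⁻³ / 91 = 1.7058 × 10⁻⁴ s⁻².
N = √(1.7058 × 10⁻⁴) = 0.013061 rad s⁻¹ → T = 2π/N = 481.06 s = 8.0177 min ≈ 8.02 min.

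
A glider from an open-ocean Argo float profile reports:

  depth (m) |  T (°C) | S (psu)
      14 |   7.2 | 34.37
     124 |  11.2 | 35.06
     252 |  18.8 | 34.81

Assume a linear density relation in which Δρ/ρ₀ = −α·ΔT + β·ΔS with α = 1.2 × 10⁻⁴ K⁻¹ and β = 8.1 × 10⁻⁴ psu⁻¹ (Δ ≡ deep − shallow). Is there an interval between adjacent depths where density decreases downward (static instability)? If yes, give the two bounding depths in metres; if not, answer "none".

124–252 m

Evaluate Δρ/ρ₀ = −αΔT + βΔS across each adjacent pair:
  14–124 m: −αΔT+βΔS = −(1.2 × 10⁻⁴)(+4.0)+(8.1 × 10⁻⁴)(+0.69) = 7.9 × 10⁻⁵ → stable
  124–252 m: −αΔT+βΔS = −(1.2 × 10⁻⁴)(+7.6)+(8.1 × 10⁻⁴)(-0.25) = -1.1 × 10⁻³ → UNSTABLE
The 124–252 m interval has Δρ < 0: lighter water underlies denser water.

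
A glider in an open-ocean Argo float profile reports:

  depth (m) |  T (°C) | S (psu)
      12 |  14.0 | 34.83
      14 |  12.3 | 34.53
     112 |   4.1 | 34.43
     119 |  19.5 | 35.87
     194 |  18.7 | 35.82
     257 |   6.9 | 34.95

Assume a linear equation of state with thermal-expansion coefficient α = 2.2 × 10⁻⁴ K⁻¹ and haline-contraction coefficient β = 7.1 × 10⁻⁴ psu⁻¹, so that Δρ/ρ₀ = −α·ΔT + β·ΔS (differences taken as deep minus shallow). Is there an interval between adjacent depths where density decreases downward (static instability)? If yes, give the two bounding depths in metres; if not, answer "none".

112–119 m

Evaluate Δρ/ρ₀ = −αΔT + βΔS across each adjacent pair:
  12–14 m: −αΔT+βΔS = −(2.2 × 10⁻⁴)(-1.7)+(7.1 × 10⁻⁴)(-0.30) = 1.6 × 10⁻⁴ → stable
  14–112 m: −αΔT+βΔS = −(2.2 × 10⁻⁴)(-8.2)+(7.1 × 10⁻⁴)(-0.10) = 1.7 × 10⁻³ → stable
  112–119 m: −αΔT+βΔS = −(2.2 × 10⁻⁴)(+15.4)+(7.1 × 10⁻⁴)(+1.44) = -2.4 × 10⁻³ → UNSTABLE
  119–194 m: −αΔT+βΔS = −(2.2 × 10⁻⁴)(-0.8)+(7.1 × 10⁻⁴)(-0.05) = 1.4 × 10⁻⁴ → stable
  194–257 m: −αΔT+βΔS = −(2.2 × 10⁻⁴)(-11.8)+(7.1 × 10⁻⁴)(-0.87) = 2.0 × 10⁻³ → stable
The 112–119 m interval has Δρ < 0: lighter water underlies denser water.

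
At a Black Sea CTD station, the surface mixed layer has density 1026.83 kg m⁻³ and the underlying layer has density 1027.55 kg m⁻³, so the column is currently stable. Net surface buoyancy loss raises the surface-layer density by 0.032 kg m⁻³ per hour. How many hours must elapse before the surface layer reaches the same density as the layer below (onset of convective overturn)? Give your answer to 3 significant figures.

22.5 hours

Density deficit of the surface layer: 1027.55 − 1026.83 = 0.72 kg m⁻³.
Required change = 0.72 / 0.032 = 22.5 hours.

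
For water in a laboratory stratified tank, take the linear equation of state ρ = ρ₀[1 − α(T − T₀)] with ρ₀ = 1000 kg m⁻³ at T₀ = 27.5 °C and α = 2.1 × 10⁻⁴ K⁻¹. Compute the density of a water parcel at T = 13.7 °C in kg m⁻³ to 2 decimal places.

1002.90 kg m⁻³

T − T₀ = -13.8 K.
Bracket = 1 − α·(-13.8) = 1 + (2.898 × 10⁻³) = 1.0028980.
ρ = 1000 × 1.0028980 = 1002.90 kg m⁻³.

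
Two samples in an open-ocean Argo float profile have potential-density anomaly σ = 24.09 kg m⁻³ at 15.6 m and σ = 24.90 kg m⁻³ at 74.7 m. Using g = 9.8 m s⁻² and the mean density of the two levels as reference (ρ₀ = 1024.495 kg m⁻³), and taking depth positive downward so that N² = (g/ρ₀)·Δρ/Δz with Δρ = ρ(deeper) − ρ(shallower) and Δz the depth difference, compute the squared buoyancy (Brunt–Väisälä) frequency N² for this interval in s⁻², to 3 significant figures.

1.31 × 10⁻⁴ s⁻²

Δρ = 1024.90 − 1024.09 = 0.81 kg m⁻³ over Δz = 74.7 − 15.6 = 59.1 m.
N² = (9.8/1024.495) × (0.81/59.1) = 1.3110 × 10⁻⁴ s⁻² ≈ 1.31 × 10⁻⁴ s⁻².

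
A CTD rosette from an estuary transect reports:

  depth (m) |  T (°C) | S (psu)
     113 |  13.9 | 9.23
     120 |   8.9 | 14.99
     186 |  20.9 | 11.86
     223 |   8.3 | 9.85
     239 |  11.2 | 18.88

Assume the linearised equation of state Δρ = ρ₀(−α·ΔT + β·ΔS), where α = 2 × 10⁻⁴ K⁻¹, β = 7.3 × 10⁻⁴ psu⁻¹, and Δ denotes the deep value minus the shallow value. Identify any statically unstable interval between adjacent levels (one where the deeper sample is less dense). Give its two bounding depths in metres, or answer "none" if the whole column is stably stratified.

120–186 m

Evaluate Δρ/ρ₀ = −αΔT + βΔS across each adjacent pair:
  113–120 m: −αΔT+βΔS = −(2 × 10⁻⁴)(-5.0)+(7.3 × 10⁻⁴)(+5.76) = 5.2 × 10⁻³ → stable
  120–186 m: −αΔT+βΔS = −(2 × 10⁻⁴)(+12.0)+(7.3 × 10⁻⁴)(-3.13) = -4.7 × 10⁻³ → UNSTABLE
  186–223 m: −αΔT+βΔS = −(2 × 10⁻⁴)(-12.6)+(7.3 × 10⁻⁴)(-2.01) = 1.1 × 10⁻³ → stable
  223–239 m: −αΔT+βΔS = −(2 × 10⁻⁴)(+2.9)+(7.3 × 10⁻⁴)(+9.03) = 6.0 × 10⁻³ → stable
The 120–186 m interval has Δρ < 0: lighter water underlies denser water.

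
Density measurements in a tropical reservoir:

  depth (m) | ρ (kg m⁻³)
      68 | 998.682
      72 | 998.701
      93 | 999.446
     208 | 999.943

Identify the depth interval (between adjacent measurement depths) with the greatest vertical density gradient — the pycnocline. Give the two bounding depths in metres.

Compute the density gradient over each adjacent pair:
  68–72 m: Δρ/Δz = 0.019/4 = 4.7 × 10⁻³ kg m⁻⁴
  72–93 m: Δρ/Δz = 0.745/21 = 0.035 kg m⁻⁴
  93–208 m: Δρ/Δz = 0.497/115 = 4.3 × 10⁻³ kg m⁻⁴
The largest gradient is in the 72–93 m interval — the pycnocline.

72–93 m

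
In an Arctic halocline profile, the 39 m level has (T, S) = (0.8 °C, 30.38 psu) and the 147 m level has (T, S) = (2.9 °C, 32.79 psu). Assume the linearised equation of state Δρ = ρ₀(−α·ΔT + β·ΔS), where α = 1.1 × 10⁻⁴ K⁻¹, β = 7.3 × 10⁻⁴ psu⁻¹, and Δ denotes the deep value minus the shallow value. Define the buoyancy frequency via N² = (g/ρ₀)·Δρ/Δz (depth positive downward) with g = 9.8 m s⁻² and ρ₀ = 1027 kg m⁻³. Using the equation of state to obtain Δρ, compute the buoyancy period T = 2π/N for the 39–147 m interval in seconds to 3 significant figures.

534 s

ΔT = +2.1 K, ΔS = +2.41 psu (deep − shallow).
Δρ/ρ₀ = −αΔT + βΔS = -2.31 × 10⁻⁴ + 1.7593 × 10⁻³ = 1.5283 × 10⁻³, so Δρ ≈ 1.570 kg m⁻³.
N² = (g/ρ₀)·Δρ/Δz = g·(Δρ/ρ₀)/Δz = 9.8 × 1.5283 × 10⁻³ / 108 = 1.3868 × 10⁻⁴ s⁻².
N = √(1.3868 × 10⁻⁴) = 0.011776 rad s⁻¹ → T = 2π/N = 533.56 s ≈ 534 s.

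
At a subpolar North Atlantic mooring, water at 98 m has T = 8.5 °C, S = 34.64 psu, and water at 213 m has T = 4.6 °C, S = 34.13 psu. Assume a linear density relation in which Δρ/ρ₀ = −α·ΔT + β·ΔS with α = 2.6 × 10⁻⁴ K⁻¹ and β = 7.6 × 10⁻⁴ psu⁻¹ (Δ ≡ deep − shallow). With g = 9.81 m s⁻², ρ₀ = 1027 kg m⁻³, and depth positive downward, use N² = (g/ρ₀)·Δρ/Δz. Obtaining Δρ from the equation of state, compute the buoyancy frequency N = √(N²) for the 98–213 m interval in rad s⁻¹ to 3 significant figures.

ΔT = -3.9 K, ΔS = -0.51 psu (deep − shallow).
Δρ/ρ₀ = −αΔT + βΔS = 1.014 × 10⁻³ − 3.876 × 10⁻⁴ = 6.264 × 10⁻⁴, so Δρ ≈ 0.6433 kg m⁻³.
N² = (g/ρ₀)·Δρ/Δz = g·(Δρ/ρ₀)/Δz = 9.81 × 6.264 × 10⁻⁴ / 115 = 5.3435 × 10⁻⁵ s⁻².
N = √(5.3435 × 10⁻⁵) = 7.3099 × 10⁻³ rad s⁻¹ ≈ 7.31 × 10⁻³ rad s⁻¹.

7.31 × 10⁻³ rad s⁻¹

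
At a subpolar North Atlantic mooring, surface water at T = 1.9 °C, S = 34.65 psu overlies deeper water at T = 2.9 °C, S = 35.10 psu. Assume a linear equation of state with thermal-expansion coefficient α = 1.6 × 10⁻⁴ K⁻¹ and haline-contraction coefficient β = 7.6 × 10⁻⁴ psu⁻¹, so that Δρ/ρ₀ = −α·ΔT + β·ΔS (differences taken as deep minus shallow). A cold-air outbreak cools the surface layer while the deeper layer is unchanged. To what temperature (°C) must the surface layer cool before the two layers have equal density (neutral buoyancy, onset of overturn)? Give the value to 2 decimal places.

0.76 °C

Neutral buoyancy requires Δρ = 0, i.e. −α(T_deep − T_surf′) + β(S_deep − S_surf) = 0.
T_surf′ = T_deep − (β/α)·ΔS = 2.9 − (7.6 × 10⁻⁴/1.6 × 10⁻⁴)·(+0.45) = 0.7625 °C.
Cooling required: 1.9 − (0.7625) = 1.1375 °C.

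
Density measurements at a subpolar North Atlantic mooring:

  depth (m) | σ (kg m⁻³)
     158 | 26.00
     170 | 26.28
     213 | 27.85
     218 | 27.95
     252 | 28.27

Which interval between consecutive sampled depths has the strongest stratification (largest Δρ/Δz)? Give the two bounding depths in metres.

170–213 m

Compute the density gradient over each adjacent pair:
  158–170 m: Δρ/Δz = 0.28/12 = 0.023 kg m⁻⁴
  170–213 m: Δρ/Δz = 1.57/43 = 0.037 kg m⁻⁴
  213–218 m: Δρ/Δz = 0.10/5 = 0.020 kg m⁻⁴
  218–252 m: Δρ/Δz = 0.32/34 = 9.4 × 10⁻³ kg m⁻⁴
The largest gradient is in the 170–213 m interval — the pycnocline.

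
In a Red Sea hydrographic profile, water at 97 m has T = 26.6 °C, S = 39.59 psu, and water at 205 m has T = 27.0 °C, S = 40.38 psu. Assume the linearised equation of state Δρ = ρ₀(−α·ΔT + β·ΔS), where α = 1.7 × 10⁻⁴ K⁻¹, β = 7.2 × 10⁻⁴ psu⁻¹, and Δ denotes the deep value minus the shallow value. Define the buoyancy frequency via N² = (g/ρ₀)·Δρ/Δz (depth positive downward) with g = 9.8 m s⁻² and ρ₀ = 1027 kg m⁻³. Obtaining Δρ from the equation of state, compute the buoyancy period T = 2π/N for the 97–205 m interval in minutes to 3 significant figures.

15.5 min

ΔT = +0.4 K, ΔS = +0.79 psu (deep − shallow).
Δρ/ρ₀ = −αΔT + βΔS = -6.80 × 10⁻⁵ + 5.688 × 10⁻⁴ = 5.008 × 10⁻⁴, so Δρ ≈ 0.5143 kg m⁻³.
N² = (g/ρ₀)·Δρ/Δz = g·(Δρ/ρ₀)/Δz = 9.8 × 5.008 × 10⁻⁴ / 108 = 4.5443 × 10⁻⁵ s⁻².
N = √(4.5443 × 10⁻⁵) = 6.7411 × 10⁻³ rad s⁻¹ → T = 2π/N = 932.07 s = 15.535 min ≈ 15.5 min.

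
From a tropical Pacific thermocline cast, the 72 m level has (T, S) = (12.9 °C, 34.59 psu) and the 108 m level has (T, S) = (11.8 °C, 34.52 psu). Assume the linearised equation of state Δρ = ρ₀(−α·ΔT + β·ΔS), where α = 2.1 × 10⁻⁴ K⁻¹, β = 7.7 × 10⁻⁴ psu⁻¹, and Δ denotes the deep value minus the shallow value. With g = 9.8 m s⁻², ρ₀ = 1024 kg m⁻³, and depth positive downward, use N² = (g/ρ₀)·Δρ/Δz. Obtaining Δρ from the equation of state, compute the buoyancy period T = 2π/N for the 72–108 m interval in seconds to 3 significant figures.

ΔT = -1.1 K, ΔS = -0.07 psu (deep − shallow).
Δρ/ρ₀ = −αΔT + βΔS = 2.31 × 10⁻⁴ − 5.39 × 10⁻⁵ = 1.771 × 10⁻⁴, so Δρ ≈ 0.1814 kg m⁻³.
N² = (g/ρ₀)·Δρ/Δz = g·(Δρ/ρ₀)/Δz = 9.8 × 1.771 × 10⁻⁴ / 36 = 4.8211 × 10⁻⁵ s⁻².
N = √(4.8211 × 10⁻⁵) = 6.9434 × 10⁻³ rad s⁻¹ → T = 2π/N = 904.91 s ≈ 905 s.

905 s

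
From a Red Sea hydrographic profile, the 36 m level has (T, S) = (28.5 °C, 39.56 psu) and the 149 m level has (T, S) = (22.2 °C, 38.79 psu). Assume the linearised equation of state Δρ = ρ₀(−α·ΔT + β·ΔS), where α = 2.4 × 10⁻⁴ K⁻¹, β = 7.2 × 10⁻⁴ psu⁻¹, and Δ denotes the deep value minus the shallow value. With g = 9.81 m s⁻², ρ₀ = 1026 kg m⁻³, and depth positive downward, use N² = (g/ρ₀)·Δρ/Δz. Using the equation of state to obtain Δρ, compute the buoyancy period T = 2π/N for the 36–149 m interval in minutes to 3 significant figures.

ΔT = -6.3 K, ΔS = -0.77 psu (deep − shallow).
Δρ/ρ₀ = −αΔT + βΔS = 1.512 × 10⁻³ − 5.544 × 10⁻⁴ = 9.576 × 10⁻⁴, so Δρ ≈ 0.9825 kg m⁻³.
N² = (g/ρ₀)·Δρ/Δz = g·(Δρ/ρ₀)/Δz = 9.81 × 9.576 × 10⁻⁴ / 113 = 8.3133 × 10⁻⁵ s⁻².
N = √(8.3133 × 10⁻⁵) = 9.1177 × 10⁻³ rad s⁻¹ → T = 2π/N = 689.12 s = 11.485 min ≈ 11.5 min.

11.5 min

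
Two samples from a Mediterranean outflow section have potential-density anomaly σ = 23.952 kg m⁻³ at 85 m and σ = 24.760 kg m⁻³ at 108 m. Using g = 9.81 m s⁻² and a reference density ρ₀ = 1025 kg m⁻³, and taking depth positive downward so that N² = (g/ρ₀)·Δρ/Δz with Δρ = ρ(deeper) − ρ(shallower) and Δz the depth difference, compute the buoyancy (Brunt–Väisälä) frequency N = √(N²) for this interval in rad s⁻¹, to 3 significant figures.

Δρ = 1024.760 − 1023.952 = 0.808 kg m⁻³ over Δz = 108 − 85 = 23 m.
N² = (9.81/1025) × (0.808/23) = 3.3622 × 10⁻⁴ s⁻².
N = √(3.3622 × 10⁻⁴) = 0.018336 rad s⁻¹ ≈ 0.0183 rad s⁻¹.

0.0183 rad s⁻¹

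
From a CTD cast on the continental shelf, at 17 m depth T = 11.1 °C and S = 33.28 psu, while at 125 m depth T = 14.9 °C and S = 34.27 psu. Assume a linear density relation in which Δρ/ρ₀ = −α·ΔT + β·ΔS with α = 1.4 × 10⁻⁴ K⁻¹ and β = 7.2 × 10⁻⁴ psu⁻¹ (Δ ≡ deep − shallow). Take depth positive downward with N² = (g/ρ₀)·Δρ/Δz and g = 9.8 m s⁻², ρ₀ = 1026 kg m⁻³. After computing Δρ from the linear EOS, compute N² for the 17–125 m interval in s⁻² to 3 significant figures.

ΔT = +3.8 K, ΔS = +0.99 psu (deep − shallow).
Δρ/ρ₀ = −αΔT + βΔS = -5.32 × 10⁻⁴ + 7.128 × 10⁻⁴ = 1.808 × 10⁻⁴, so Δρ ≈ 0.1855 kg m⁻³.
N² = (g/ρ₀)·Δρ/Δz = g·(Δρ/ρ₀)/Δz = 9.8 × 1.808 × 10⁻⁴ / 108 = 1.6406 × 10⁻⁵ s⁻² ≈ 1.64 × 10⁻⁵ s⁻².

1.64 × 10⁻⁵ s⁻²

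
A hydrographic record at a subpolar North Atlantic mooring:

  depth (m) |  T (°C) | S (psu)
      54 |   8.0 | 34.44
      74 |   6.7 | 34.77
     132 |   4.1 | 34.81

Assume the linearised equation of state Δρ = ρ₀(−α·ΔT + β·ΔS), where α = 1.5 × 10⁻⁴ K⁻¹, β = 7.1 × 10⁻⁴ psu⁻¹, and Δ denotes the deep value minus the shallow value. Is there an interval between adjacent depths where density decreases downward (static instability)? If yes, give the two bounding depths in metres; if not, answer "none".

Evaluate Δρ/ρ₀ = −αΔT + βΔS across each adjacent pair:
  54–74 m: −αΔT+βΔS = −(1.5 × 10⁻⁴)(-1.3)+(7.1 × 10⁻⁴)(+0.33) = 4.3 × 10⁻⁴ → stable
  74–132 m: −αΔT+βΔS = −(1.5 × 10⁻⁴)(-2.6)+(7.1 × 10⁻⁴)(+0.04) = 4.2 × 10⁻⁴ → stable
Every interval has Δρ > 0: the column is stably stratified throughout.

none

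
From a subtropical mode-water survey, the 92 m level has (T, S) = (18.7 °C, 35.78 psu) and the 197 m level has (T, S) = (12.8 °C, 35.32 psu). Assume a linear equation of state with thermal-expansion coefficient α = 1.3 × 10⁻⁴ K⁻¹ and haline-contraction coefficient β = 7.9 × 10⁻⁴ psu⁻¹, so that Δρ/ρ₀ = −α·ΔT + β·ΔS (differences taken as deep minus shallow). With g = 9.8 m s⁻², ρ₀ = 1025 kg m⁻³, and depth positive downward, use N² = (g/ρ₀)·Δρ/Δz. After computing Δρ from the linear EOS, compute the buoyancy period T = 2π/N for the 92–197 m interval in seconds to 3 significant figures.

1.02 × 10³ s

ΔT = -5.9 K, ΔS = -0.46 psu (deep − shallow).
Δρ/ρ₀ = −αΔT + βΔS = 7.67 × 10⁻⁴ − 3.634 × 10⁻⁴ = 4.036 × 10⁻⁴, so Δρ ≈ 0.4137 kg m⁻³.
N² = (g/ρ₀)·Δρ/Δz = g·(Δρ/ρ₀)/Δz = 9.8 × 4.036 × 10⁻⁴ / 105 = 3.7669 × 10⁻⁵ s⁻².
N = √(3.7669 × 10⁻⁵) = 6.1375 × 10⁻³ rad s⁻¹ → T = 2π/N = 1.0237 × 10³ s ≈ 1.02 × 10³ s.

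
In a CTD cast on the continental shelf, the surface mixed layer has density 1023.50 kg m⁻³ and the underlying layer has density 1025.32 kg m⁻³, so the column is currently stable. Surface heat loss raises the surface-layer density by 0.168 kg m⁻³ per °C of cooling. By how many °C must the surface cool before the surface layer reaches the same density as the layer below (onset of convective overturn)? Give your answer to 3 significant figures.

Density deficit of the surface layer: 1025.32 − 1023.50 = 1.82 kg m⁻³.
Required change = 1.82 / 0.168 = 10.8 °C.

10.8 °C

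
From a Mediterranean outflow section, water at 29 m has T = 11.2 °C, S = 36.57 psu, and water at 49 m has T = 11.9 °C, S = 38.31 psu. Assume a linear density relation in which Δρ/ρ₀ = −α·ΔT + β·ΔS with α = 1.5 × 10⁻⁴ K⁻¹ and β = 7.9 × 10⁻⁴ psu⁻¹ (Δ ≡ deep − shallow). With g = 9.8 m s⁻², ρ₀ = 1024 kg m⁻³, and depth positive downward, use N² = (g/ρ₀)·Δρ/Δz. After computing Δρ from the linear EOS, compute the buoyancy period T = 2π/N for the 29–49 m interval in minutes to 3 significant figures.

4.20 min

ΔT = +0.7 K, ΔS = +1.74 psu (deep − shallow).
Δρ/ρ₀ = −αΔT + βΔS = -1.05 × 10⁻⁴ + 1.3746 × 10⁻³ = 1.2696 × 10⁻³, so Δρ ≈ 1.300 kg m⁻³.
N² = (g/ρ₀)·Δρ/Δz = g·(Δρ/ρ₀)/Δz = 9.8 × 1.2696 × 10⁻³ / 20 = 6.2210 × 10⁻⁴ s⁻².
N = √(6.2210 × 10⁻⁴) = 0.024942 rad s⁻¹ → T = 2π/N = 251.91 s = 4.1985 min ≈ 4.20 min.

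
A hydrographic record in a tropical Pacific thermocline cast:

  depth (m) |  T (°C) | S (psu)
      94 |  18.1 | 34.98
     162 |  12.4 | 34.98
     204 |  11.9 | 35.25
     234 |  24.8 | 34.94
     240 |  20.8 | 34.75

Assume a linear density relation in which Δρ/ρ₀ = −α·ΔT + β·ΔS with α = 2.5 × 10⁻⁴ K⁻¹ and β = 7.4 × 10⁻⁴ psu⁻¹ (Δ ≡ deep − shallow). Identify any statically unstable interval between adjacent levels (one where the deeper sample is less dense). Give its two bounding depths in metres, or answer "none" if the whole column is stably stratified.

Evaluate Δρ/ρ₀ = −αΔT + βΔS across each adjacent pair:
  94–162 m: −αΔT+βΔS = −(2.5 × 10⁻⁴)(-5.7)+(7.4 × 10⁻⁴)(+0.00) = 1.4 × 10⁻³ → stable
  162–204 m: −αΔT+βΔS = −(2.5 × 10⁻⁴)(-0.5)+(7.4 × 10⁻⁴)(+0.27) = 3.2 × 10⁻⁴ → stable
  204–234 m: −αΔT+βΔS = −(2.5 × 10⁻⁴)(+12.9)+(7.4 × 10⁻⁴)(-0.31) = -3.5 × 10⁻³ → UNSTABLE
  234–240 m: −αΔT+βΔS = −(2.5 × 10⁻⁴)(-4.0)+(7.4 × 10⁻⁴)(-0.19) = 8.6 × 10⁻⁴ → stable
The 204–234 m interval has Δρ < 0: lighter water underlies denser water.

204–234 m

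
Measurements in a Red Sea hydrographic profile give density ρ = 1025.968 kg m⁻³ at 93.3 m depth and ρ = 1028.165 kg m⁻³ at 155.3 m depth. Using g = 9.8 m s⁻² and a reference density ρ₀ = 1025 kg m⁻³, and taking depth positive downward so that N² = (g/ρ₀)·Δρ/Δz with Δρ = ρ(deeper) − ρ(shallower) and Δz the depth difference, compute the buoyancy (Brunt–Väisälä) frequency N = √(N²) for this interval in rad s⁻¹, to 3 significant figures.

Δρ = 1028.165 − 1025.968 = 2.197 kg m⁻³ over Δz = 155.3 − 93.3 = 62 m.
N² = (9.8/1025) × (2.197/62) = 3.3880 × 10⁻⁴ s⁻².
N = √(3.3880 × 10⁻⁴) = 0.018407 rad s⁻¹ ≈ 0.0184 rad s⁻¹.

0.0184 rad s⁻¹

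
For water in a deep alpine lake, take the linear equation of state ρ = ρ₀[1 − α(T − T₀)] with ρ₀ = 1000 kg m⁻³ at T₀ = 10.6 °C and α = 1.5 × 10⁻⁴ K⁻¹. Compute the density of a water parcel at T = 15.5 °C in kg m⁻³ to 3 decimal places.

999.265 kg m⁻³

T − T₀ = +4.9 K.
Bracket = 1 − α·(+4.9) = 1 + (-7.35 × 10⁻⁴) = 0.9992650.
ρ = 1000 × 0.9992650 = 999.265 kg m⁻³.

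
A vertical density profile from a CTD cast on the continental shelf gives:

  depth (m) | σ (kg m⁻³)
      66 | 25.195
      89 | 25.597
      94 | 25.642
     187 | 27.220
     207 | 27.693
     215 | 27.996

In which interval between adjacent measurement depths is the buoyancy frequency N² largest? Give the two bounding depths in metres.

207–215 m

Compute the density gradient over each adjacent pair:
  66–89 m: Δρ/Δz = 0.402/23 = 0.017 kg m⁻⁴
  89–94 m: Δρ/Δz = 0.045/5 = 9.0 × 10⁻³ kg m⁻⁴
  94–187 m: Δρ/Δz = 1.578/93 = 0.017 kg m⁻⁴
  187–207 m: Δρ/Δz = 0.473/20 = 0.024 kg m⁻⁴
  207–215 m: Δρ/Δz = 0.303/8 = 0.038 kg m⁻⁴
The largest gradient is in the 207–215 m interval — the pycnocline.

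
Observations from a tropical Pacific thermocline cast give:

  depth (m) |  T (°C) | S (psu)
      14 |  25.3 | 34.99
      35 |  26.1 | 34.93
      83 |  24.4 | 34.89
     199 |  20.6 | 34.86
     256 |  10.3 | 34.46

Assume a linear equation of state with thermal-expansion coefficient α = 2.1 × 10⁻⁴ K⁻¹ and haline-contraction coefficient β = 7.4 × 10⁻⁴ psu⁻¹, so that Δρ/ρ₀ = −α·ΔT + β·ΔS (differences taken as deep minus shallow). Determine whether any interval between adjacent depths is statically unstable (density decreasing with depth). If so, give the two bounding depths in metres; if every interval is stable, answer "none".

Evaluate Δρ/ρ₀ = −αΔT + βΔS across each adjacent pair:
  14–35 m: −αΔT+βΔS = −(2.1 × 10⁻⁴)(+0.8)+(7.4 × 10⁻⁴)(-0.06) = -2.1 × 10⁻⁴ → UNSTABLE
  35–83 m: −αΔT+βΔS = −(2.1 × 10⁻⁴)(-1.7)+(7.4 × 10⁻⁴)(-0.04) = 3.3 × 10⁻⁴ → stable
  83–199 m: −αΔT+βΔS = −(2.1 × 10⁻⁴)(-3.8)+(7.4 × 10⁻⁴)(-0.03) = 7.8 × 10⁻⁴ → stable
  199–256 m: −αΔT+βΔS = −(2.1 × 10⁻⁴)(-10.3)+(7.4 × 10⁻⁴)(-0.40) = 1.9 × 10⁻³ → stable
The 14–35 m interval has Δρ < 0: lighter water underlies denser water.

14–35 m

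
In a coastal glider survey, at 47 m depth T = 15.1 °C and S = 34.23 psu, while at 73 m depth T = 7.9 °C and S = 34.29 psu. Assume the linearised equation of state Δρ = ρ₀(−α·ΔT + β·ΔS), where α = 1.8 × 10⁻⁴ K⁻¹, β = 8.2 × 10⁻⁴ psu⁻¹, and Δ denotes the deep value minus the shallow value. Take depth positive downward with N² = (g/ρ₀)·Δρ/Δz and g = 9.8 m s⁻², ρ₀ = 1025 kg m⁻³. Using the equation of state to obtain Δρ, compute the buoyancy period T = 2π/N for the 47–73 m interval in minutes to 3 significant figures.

4.65 min

ΔT = -7.2 K, ΔS = +0.06 psu (deep − shallow).
Δρ/ρ₀ = −αΔT + βΔS = 1.296 × 10⁻³ + 4.92 × 10⁻⁵ = 1.3452 × 10⁻³, so Δρ ≈ 1.379 kg m⁻³.
N² = (g/ρ₀)·Δρ/Δz = g·(Δρ/ρ₀)/Δz = 9.8 × 1.3452 × 10⁻³ / 26 = 5.0704 × 10⁻⁴ s⁻².
N = √(5.0704 × 10⁻⁴) = 0.022518 rad s⁻¹ → T = 2π/N = 279.03 s = 4.6505 min ≈ 4.65 min.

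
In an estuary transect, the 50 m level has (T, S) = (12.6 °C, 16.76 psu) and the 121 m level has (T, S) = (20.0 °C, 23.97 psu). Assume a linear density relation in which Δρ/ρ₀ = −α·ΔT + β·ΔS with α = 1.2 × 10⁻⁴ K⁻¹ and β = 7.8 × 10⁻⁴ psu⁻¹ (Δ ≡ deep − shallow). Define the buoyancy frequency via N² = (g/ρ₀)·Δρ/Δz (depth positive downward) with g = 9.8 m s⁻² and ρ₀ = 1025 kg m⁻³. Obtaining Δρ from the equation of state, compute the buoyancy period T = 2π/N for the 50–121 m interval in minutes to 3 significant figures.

4.10 min

ΔT = +7.4 K, ΔS = +7.21 psu (deep − shallow).
Δρ/ρ₀ = −αΔT + βΔS = -8.88 × 10⁻⁴ + 5.6238 × 10⁻³ = 4.7358 × 10⁻³, so Δρ ≈ 4.854 kg m⁻³.
N² = (g/ρ₀)·Δρ/Δz = g·(Δρ/ρ₀)/Δz = 9.8 × 4.7358 × 10⁻³ / 71 = 6.5367 × 10⁻⁴ s⁻².
N = √(6.5367 × 10⁻⁴) = 0.025567 rad s⁻¹ → T = 2π/N = 245.75 s = 4.0958 min ≈ 4.10 min.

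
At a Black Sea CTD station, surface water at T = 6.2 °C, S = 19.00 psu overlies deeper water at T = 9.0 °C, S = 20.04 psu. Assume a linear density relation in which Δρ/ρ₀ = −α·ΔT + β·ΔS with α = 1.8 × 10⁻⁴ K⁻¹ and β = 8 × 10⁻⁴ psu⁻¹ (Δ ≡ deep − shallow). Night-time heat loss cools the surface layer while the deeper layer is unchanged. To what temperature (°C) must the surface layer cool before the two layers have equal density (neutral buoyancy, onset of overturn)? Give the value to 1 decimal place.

Neutral buoyancy requires Δρ = 0, i.e. −α(T_deep − T_surf′) + β(S_deep − S_surf) = 0.
T_surf′ = T_deep − (β/α)·ΔS = 9.0 − (8 × 10⁻⁴/1.8 × 10⁻⁴)·(+1.04) = 4.378 °C.
Cooling required: 6.2 − (4.378) = 1.822 °C.

4.4 °C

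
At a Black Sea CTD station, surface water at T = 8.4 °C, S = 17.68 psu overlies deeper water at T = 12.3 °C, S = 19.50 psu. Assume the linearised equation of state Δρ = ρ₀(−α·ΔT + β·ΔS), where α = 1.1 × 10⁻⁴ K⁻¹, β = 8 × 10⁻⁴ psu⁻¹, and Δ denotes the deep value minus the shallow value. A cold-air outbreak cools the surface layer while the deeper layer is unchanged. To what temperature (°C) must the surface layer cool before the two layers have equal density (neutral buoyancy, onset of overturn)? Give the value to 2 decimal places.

Neutral buoyancy requires Δρ = 0, i.e. −α(T_deep − T_surf′) + β(S_deep − S_surf) = 0.
T_surf′ = T_deep − (β/α)·ΔS = 12.3 − (8 × 10⁻⁴/1.1 × 10⁻⁴)·(+1.82) = -0.9364 °C.
Cooling required: 8.4 − (-0.9364) = 9.3364 °C.

-0.94 °C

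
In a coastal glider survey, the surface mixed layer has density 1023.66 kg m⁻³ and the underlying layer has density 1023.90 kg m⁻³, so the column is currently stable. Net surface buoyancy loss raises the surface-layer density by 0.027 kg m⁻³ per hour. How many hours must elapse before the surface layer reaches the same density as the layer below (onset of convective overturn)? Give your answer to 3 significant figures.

Density deficit of the surface layer: 1023.90 − 1023.66 = 0.24 kg m⁻³.
Required change = 0.24 / 0.027 = 8.89 hours.

8.89 hours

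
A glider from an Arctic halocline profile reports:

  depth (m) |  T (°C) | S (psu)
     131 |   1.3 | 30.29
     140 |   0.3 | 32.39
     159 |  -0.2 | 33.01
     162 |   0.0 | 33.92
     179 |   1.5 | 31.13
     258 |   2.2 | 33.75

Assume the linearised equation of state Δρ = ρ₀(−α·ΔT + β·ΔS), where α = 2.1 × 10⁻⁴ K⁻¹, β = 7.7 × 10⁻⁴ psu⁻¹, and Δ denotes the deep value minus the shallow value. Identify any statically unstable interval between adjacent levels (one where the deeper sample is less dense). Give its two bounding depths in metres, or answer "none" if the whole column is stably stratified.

Evaluate Δρ/ρ₀ = −αΔT + βΔS across each adjacent pair:
  131–140 m: −αΔT+βΔS = −(2.1 × 10⁻⁴)(-1.0)+(7.7 × 10⁻⁴)(+2.10) = 1.8 × 10⁻³ → stable
  140–159 m: −αΔT+βΔS = −(2.1 × 10⁻⁴)(-0.5)+(7.7 × 10⁻⁴)(+0.62) = 5.8 × 10⁻⁴ → stable
  159–162 m: −αΔT+βΔS = −(2.1 × 10⁻⁴)(+0.2)+(7.7 × 10⁻⁴)(+0.91) = 6.6 × 10⁻⁴ → stable
  162–179 m: −αΔT+βΔS = −(2.1 × 10⁻⁴)(+1.5)+(7.7 × 10⁻⁴)(-2.79) = -2.5 × 10⁻³ → UNSTABLE
  179–258 m: −αΔT+βΔS = −(2.1 × 10⁻⁴)(+0.7)+(7.7 × 10⁻⁴)(+2.62) = 1.9 × 10⁻³ → stable
The 162–179 m interval has Δρ < 0: lighter water underlies denser water.

162–179 m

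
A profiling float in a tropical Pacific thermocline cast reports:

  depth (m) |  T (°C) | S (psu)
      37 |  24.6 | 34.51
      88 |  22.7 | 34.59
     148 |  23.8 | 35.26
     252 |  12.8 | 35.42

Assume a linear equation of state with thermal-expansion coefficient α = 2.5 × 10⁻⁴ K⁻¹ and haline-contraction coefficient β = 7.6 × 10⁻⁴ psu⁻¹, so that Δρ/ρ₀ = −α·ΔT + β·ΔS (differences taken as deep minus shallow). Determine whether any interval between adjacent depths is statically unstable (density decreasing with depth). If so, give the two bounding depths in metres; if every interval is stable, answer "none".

Evaluate Δρ/ρ₀ = −αΔT + βΔS across each adjacent pair:
  37–88 m: −αΔT+βΔS = −(2.5 × 10⁻⁴)(-1.9)+(7.6 × 10⁻⁴)(+0.08) = 5.4 × 10⁻⁴ → stable
  88–148 m: −αΔT+βΔS = −(2.5 × 10⁻⁴)(+1.1)+(7.6 × 10⁻⁴)(+0.67) = 2.3 × 10⁻⁴ → stable
  148–252 m: −αΔT+βΔS = −(2.5 × 10⁻⁴)(-11.0)+(7.6 × 10⁻⁴)(+0.16) = 2.9 × 10⁻³ → stable
Every interval has Δρ > 0: the column is stably stratified throughout.

none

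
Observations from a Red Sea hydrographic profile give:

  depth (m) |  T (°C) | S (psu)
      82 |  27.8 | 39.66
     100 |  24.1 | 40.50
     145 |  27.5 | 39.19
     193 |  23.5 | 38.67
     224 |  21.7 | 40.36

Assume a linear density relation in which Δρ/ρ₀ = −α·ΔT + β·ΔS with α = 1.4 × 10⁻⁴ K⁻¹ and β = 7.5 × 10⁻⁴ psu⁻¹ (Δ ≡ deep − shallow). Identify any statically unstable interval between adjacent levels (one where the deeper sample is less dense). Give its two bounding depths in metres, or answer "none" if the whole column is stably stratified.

100–145 m

Evaluate Δρ/ρ₀ = −αΔT + βΔS across each adjacent pair:
  82–100 m: −αΔT+βΔS = −(1.4 × 10⁻⁴)(-3.7)+(7.5 × 10⁻⁴)(+0.84) = 1.1 × 10⁻³ → stable
  100–145 m: −αΔT+βΔS = −(1.4 × 10⁻⁴)(+3.4)+(7.5 × 10⁻⁴)(-1.31) = -1.5 × 10⁻³ → UNSTABLE
  145–193 m: −αΔT+βΔS = −(1.4 × 10⁻⁴)(-4.0)+(7.5 × 10⁻⁴)(-0.52) = 1.7 × 10⁻⁴ → stable
  193–224 m: −αΔT+βΔS = −(1.4 × 10⁻⁴)(-1.8)+(7.5 × 10⁻⁴)(+1.69) = 1.5 × 10⁻³ → stable
The 100–145 m interval has Δρ < 0: lighter water underlies denser water.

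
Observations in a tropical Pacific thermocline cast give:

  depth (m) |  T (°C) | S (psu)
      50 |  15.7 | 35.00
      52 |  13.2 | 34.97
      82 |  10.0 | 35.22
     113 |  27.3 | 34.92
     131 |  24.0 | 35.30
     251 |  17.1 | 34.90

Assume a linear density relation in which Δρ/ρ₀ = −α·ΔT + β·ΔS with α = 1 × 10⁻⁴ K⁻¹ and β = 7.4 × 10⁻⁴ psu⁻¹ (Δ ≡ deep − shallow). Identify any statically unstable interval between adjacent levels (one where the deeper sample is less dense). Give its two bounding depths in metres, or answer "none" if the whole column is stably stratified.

82–113 m

Evaluate Δρ/ρ₀ = −αΔT + βΔS across each adjacent pair:
  50–52 m: −αΔT+βΔS = −(1 × 10⁻⁴)(-2.5)+(7.4 × 10⁻⁴)(-0.03) = 2.3 × 10⁻⁴ → stable
  52–82 m: −αΔT+βΔS = −(1 × 10⁻⁴)(-3.2)+(7.4 × 10⁻⁴)(+0.25) = 5.1 × 10⁻⁴ → stable
  82–113 m: −αΔT+βΔS = −(1 × 10⁻⁴)(+17.3)+(7.4 × 10⁻⁴)(-0.30) = -2.0 × 10⁻³ → UNSTABLE
  113–131 m: −αΔT+βΔS = −(1 × 10⁻⁴)(-3.3)+(7.4 × 10⁻⁴)(+0.38) = 6.1 × 10⁻⁴ → stable
  131–251 m: −αΔT+βΔS = −(1 × 10⁻⁴)(-6.9)+(7.4 × 10⁻⁴)(-0.40) = 3.9 × 10⁻⁴ → stable
The 82–113 m interval has Δρ < 0: lighter water underlies denser water.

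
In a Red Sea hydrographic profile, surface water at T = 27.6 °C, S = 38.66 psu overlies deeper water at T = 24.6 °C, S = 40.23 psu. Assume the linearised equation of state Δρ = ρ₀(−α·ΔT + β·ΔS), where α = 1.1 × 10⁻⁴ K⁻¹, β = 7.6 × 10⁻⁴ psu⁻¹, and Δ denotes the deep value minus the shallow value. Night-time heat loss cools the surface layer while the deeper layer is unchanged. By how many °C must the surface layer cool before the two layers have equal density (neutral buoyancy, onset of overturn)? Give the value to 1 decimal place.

13.8 °C

Neutral buoyancy requires Δρ = 0, i.e. −α(T_deep − T_surf′) + β(S_deep − S_surf) = 0.
T_surf′ = T_deep − (β/α)·ΔS = 24.6 − (7.6 × 10⁻⁴/1.1 × 10⁻⁴)·(+1.57) = 13.753 °C.
Cooling required: 27.6 − (13.753) = 13.847 °C.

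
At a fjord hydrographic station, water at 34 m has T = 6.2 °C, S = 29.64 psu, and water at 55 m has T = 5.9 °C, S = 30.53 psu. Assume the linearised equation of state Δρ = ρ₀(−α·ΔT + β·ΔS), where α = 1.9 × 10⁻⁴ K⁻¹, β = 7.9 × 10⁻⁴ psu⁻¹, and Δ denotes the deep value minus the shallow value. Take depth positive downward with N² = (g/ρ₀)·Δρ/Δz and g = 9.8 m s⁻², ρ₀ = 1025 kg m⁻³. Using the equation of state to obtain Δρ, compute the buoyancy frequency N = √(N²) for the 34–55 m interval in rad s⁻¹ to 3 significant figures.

0.0188 rad s⁻¹

ΔT = -0.3 K, ΔS = +0.89 psu (deep − shallow).
Δρ/ρ₀ = −αΔT + βΔS = 5.70 × 10⁻⁵ + 7.031 × 10⁻⁴ = 7.601 × 10⁻⁴, so Δρ ≈ 0.7791 kg m⁻³.
N² = (g/ρ₀)·Δρ/Δz = g·(Δρ/ρ₀)/Δz = 9.8 × 7.601 × 10⁻⁴ / 21 = 3.5471 × 10⁻⁴ s⁻².
N = √(3.5471 × 10⁻⁴) = 0.018834 rad s⁻¹ ≈ 0.0188 rad s⁻¹.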